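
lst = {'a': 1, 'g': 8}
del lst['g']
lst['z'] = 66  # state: {'a': 1, 'z': 66}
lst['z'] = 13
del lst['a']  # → {'z': 13}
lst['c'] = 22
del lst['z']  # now {'c': 22}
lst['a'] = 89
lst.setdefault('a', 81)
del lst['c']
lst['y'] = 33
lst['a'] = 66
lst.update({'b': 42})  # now {'a': 66, 'y': 33, 'b': 42}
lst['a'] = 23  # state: {'a': 23, 'y': 33, 'b': 42}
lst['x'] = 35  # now {'a': 23, 'y': 33, 'b': 42, 'x': 35}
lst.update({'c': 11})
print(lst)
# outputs {'a': 23, 'y': 33, 'b': 42, 'x': 35, 'c': 11}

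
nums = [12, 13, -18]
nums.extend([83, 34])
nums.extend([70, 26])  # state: [12, 13, -18, 83, 34, 70, 26]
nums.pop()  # 26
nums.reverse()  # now [70, 34, 83, -18, 13, 12]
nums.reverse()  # [12, 13, -18, 83, 34, 70]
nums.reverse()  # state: [70, 34, 83, -18, 13, 12]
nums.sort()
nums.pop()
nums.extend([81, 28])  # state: [-18, 12, 13, 34, 70, 81, 28]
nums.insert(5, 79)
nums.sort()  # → [-18, 12, 13, 28, 34, 70, 79, 81]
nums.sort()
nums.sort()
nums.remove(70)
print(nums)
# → [-18, 12, 13, 28, 34, 79, 81]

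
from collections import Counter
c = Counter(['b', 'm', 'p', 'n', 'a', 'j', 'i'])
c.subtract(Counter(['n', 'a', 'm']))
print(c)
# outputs Counter({'b': 1, 'p': 1, 'j': 1, 'i': 1, 'm': 0, 'n': 0, 'a': 0})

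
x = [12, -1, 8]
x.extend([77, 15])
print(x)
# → [12, -1, 8, 77, 15]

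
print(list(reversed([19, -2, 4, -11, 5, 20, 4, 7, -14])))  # [-14, 7, 4, 20, 5, -11, 4, -2, 19]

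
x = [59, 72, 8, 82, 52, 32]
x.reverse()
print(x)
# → [32, 52, 82, 8, 72, 59]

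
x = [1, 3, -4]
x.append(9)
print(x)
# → [1, 3, -4, 9]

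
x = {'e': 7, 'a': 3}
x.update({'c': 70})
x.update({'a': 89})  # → {'e': 7, 'a': 89, 'c': 70}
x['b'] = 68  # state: {'e': 7, 'a': 89, 'c': 70, 'b': 68}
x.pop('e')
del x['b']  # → {'a': 89, 'c': 70}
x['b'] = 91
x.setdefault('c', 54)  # 70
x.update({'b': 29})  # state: {'a': 89, 'c': 70, 'b': 29}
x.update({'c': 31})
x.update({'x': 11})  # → {'a': 89, 'c': 31, 'b': 29, 'x': 11}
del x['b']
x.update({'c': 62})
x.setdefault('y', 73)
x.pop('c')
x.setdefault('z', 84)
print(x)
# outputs {'a': 89, 'x': 11, 'y': 73, 'z': 84}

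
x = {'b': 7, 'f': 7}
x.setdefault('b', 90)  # 7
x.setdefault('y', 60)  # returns 60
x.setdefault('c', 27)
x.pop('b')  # 7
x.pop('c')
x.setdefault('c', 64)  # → 64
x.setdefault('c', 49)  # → 64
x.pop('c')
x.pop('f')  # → 7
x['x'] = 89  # {'y': 60, 'x': 89}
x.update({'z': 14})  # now {'y': 60, 'x': 89, 'z': 14}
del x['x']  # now {'y': 60, 'z': 14}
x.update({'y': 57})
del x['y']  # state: {'z': 14}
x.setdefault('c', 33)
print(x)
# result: {'z': 14, 'c': 33}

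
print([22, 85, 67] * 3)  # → [22, 85, 67, 22, 85, 67, 22, 85, 67]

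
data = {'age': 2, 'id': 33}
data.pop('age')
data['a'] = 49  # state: {'id': 33, 'a': 49}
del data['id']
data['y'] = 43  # {'a': 49, 'y': 43}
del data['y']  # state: {'a': 49}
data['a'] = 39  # {'a': 39}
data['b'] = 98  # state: {'a': 39, 'b': 98}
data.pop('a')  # 39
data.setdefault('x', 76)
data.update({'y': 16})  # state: {'b': 98, 'x': 76, 'y': 16}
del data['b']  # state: {'x': 76, 'y': 16}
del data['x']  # {'y': 16}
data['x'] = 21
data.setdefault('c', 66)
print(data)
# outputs {'y': 16, 'x': 21, 'c': 66}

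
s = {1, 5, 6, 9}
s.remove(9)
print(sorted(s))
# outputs [1, 5, 6]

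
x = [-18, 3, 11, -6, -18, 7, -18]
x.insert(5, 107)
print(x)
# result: [-18, 3, 11, -6, -18, 107, 7, -18]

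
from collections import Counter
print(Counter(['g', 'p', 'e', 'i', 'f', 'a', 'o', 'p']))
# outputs Counter({'p': 2, 'g': 1, 'e': 1, 'i': 1, 'f': 1, 'a': 1, 'o': 1})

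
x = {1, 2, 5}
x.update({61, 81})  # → {1, 2, 5, 61, 81}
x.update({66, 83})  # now {1, 2, 5, 61, 66, 81, 83}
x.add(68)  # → {1, 2, 5, 61, 66, 68, 81, 83}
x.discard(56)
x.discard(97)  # {1, 2, 5, 61, 66, 68, 81, 83}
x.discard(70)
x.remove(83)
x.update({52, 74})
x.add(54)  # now {1, 2, 5, 52, 54, 61, 66, 68, 74, 81}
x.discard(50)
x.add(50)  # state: {1, 2, 5, 50, 52, 54, 61, 66, 68, 74, 81}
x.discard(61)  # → {1, 2, 5, 50, 52, 54, 66, 68, 74, 81}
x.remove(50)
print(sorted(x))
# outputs [1, 2, 5, 52, 54, 66, 68, 74, 81]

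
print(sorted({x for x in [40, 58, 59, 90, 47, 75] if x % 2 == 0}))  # [40, 58, 90]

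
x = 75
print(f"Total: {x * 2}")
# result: Total: 150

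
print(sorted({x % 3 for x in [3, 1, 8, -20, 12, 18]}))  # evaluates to [0, 1, 2]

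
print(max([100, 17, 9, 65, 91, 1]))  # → 100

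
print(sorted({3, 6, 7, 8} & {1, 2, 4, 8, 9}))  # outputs [8]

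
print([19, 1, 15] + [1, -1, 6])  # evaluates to [19, 1, 15, 1, -1, 6]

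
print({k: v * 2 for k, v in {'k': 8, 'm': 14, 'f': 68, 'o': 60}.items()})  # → {'k': 16, 'm': 28, 'f': 136, 'o': 120}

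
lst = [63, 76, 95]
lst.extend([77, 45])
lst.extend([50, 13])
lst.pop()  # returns 13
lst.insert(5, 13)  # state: [63, 76, 95, 77, 45, 13, 50]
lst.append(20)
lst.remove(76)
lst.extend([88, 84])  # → [63, 95, 77, 45, 13, 50, 20, 88, 84]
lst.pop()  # 84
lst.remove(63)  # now [95, 77, 45, 13, 50, 20, 88]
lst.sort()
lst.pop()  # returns 95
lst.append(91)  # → [13, 20, 45, 50, 77, 88, 91]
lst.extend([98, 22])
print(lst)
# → [13, 20, 45, 50, 77, 88, 91, 98, 22]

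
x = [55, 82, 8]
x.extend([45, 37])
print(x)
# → [55, 82, 8, 45, 37]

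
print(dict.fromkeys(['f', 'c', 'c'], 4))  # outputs {'f': 4, 'c': 4}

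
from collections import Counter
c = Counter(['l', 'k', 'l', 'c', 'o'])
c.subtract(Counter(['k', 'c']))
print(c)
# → Counter({'l': 2, 'o': 1, 'k': 0, 'c': 0})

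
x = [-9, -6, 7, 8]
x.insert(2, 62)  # [-9, -6, 62, 7, 8]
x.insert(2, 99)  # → [-9, -6, 99, 62, 7, 8]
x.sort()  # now [-9, -6, 7, 8, 62, 99]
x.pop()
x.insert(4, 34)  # [-9, -6, 7, 8, 34, 62]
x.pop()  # 62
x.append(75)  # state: [-9, -6, 7, 8, 34, 75]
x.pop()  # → 75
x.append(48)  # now [-9, -6, 7, 8, 34, 48]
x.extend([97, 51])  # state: [-9, -6, 7, 8, 34, 48, 97, 51]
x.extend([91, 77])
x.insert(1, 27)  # [-9, 27, -6, 7, 8, 34, 48, 97, 51, 91, 77]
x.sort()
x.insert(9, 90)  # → [-9, -6, 7, 8, 27, 34, 48, 51, 77, 90, 91, 97]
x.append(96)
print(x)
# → [-9, -6, 7, 8, 27, 34, 48, 51, 77, 90, 91, 97, 96]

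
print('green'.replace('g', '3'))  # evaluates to 3reen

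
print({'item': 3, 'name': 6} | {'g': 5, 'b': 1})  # {'item': 3, 'name': 6, 'g': 5, 'b': 1}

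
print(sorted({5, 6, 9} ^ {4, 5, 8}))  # [4, 6, 8, 9]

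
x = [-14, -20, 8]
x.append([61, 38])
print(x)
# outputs [-14, -20, 8, [61, 38]]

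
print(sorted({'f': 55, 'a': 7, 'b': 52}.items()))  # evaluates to [('a', 7), ('b', 52), ('f', 55)]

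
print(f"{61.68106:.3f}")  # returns 61.681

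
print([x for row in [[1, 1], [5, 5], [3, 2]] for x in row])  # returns [1, 1, 5, 5, 3, 2]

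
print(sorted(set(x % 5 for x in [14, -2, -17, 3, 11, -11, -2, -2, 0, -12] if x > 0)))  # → [1, 3, 4]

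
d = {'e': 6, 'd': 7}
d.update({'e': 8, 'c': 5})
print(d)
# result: {'e': 8, 'd': 7, 'c': 5}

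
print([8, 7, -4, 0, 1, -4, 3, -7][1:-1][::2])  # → [7, 0, -4]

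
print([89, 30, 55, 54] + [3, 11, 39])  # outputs [89, 30, 55, 54, 3, 11, 39]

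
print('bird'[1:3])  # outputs ir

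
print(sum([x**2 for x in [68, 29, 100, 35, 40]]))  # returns 18290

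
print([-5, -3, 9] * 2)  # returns [-5, -3, 9, -5, -3, 9]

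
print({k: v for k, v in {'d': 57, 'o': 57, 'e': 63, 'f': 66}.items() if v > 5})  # {'d': 57, 'o': 57, 'e': 63, 'f': 66}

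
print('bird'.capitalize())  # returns Bird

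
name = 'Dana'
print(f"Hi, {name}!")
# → Hi, Dana!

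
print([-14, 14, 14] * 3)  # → [-14, 14, 14, -14, 14, 14, -14, 14, 14]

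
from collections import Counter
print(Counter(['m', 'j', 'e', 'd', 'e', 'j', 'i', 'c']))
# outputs Counter({'j': 2, 'e': 2, 'm': 1, 'd': 1, 'i': 1, 'c': 1})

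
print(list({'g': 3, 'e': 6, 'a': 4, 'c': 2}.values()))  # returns [3, 6, 4, 2]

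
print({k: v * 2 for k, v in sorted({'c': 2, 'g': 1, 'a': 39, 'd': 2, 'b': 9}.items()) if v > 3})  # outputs {'a': 78, 'b': 18}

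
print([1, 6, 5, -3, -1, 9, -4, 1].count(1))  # 2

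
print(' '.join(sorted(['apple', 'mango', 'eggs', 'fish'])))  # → apple eggs fish mango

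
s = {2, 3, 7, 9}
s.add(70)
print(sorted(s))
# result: [2, 3, 7, 9, 70]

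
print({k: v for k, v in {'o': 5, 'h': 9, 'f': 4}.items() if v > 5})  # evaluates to {'h': 9}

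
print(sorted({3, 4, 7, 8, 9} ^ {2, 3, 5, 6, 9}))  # [2, 4, 5, 6, 7, 8]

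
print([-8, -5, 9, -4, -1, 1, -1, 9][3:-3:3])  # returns [-4]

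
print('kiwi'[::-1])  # iwik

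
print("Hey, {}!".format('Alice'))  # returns Hey, Alice!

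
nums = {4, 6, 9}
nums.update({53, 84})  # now {4, 6, 9, 53, 84}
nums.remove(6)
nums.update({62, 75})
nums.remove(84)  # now {4, 9, 53, 62, 75}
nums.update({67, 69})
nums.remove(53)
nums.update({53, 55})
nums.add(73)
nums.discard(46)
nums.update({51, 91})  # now {4, 9, 51, 53, 55, 62, 67, 69, 73, 75, 91}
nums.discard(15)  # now {4, 9, 51, 53, 55, 62, 67, 69, 73, 75, 91}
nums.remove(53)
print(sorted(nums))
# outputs [4, 9, 51, 55, 62, 67, 69, 73, 75, 91]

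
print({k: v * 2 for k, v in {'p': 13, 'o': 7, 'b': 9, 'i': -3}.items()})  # {'p': 26, 'o': 14, 'b': 18, 'i': -6}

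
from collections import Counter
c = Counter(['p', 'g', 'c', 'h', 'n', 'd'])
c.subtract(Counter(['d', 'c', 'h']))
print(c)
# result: Counter({'p': 1, 'g': 1, 'n': 1, 'c': 0, 'h': 0, 'd': 0})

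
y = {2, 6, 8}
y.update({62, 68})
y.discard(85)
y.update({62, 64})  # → {2, 6, 8, 62, 64, 68}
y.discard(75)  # {2, 6, 8, 62, 64, 68}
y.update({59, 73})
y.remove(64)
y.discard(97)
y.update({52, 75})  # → {2, 6, 8, 52, 59, 62, 68, 73, 75}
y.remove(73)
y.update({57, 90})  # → {2, 6, 8, 52, 57, 59, 62, 68, 75, 90}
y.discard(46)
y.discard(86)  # {2, 6, 8, 52, 57, 59, 62, 68, 75, 90}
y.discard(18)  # {2, 6, 8, 52, 57, 59, 62, 68, 75, 90}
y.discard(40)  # {2, 6, 8, 52, 57, 59, 62, 68, 75, 90}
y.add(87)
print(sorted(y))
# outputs [2, 6, 8, 52, 57, 59, 62, 68, 75, 87, 90]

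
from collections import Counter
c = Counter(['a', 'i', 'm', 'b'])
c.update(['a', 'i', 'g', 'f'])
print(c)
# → Counter({'a': 2, 'i': 2, 'm': 1, 'b': 1, 'g': 1, 'f': 1})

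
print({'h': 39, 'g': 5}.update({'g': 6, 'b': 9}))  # None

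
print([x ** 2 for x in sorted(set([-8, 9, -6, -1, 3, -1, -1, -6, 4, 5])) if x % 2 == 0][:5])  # [64, 36, 16]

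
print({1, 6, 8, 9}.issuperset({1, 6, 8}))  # True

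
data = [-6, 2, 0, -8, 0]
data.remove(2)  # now [-6, 0, -8, 0]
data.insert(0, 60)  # [60, -6, 0, -8, 0]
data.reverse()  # [0, -8, 0, -6, 60]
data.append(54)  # [0, -8, 0, -6, 60, 54]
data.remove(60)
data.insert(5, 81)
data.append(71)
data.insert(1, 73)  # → [0, 73, -8, 0, -6, 54, 81, 71]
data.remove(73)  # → [0, -8, 0, -6, 54, 81, 71]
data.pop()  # 71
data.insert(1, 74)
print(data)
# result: [0, 74, -8, 0, -6, 54, 81]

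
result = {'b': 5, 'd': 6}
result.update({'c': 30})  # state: {'b': 5, 'd': 6, 'c': 30}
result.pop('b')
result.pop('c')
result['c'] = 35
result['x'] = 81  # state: {'d': 6, 'c': 35, 'x': 81}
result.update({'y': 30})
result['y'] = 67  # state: {'d': 6, 'c': 35, 'x': 81, 'y': 67}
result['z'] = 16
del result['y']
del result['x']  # {'d': 6, 'c': 35, 'z': 16}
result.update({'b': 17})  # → {'d': 6, 'c': 35, 'z': 16, 'b': 17}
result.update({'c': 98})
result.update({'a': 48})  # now {'d': 6, 'c': 98, 'z': 16, 'b': 17, 'a': 48}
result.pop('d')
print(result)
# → {'c': 98, 'z': 16, 'b': 17, 'a': 48}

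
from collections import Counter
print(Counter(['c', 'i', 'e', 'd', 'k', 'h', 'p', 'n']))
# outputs Counter({'c': 1, 'i': 1, 'e': 1, 'd': 1, 'k': 1, 'h': 1, 'p': 1, 'n': 1})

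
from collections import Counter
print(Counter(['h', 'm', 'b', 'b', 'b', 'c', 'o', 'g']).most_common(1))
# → [('b', 3)]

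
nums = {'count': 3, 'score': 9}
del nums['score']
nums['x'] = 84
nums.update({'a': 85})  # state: {'count': 3, 'x': 84, 'a': 85}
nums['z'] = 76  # {'count': 3, 'x': 84, 'a': 85, 'z': 76}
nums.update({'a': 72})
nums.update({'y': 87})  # {'count': 3, 'x': 84, 'a': 72, 'z': 76, 'y': 87}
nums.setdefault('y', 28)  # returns 87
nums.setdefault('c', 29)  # 29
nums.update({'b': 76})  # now {'count': 3, 'x': 84, 'a': 72, 'z': 76, 'y': 87, 'c': 29, 'b': 76}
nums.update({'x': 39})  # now {'count': 3, 'x': 39, 'a': 72, 'z': 76, 'y': 87, 'c': 29, 'b': 76}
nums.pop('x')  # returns 39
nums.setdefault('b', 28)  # 76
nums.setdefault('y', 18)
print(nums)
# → {'count': 3, 'a': 72, 'z': 76, 'y': 87, 'c': 29, 'b': 76}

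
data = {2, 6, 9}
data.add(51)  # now {2, 6, 9, 51}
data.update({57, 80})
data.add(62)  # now {2, 6, 9, 51, 57, 62, 80}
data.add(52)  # {2, 6, 9, 51, 52, 57, 62, 80}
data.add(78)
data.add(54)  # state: {2, 6, 9, 51, 52, 54, 57, 62, 78, 80}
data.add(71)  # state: {2, 6, 9, 51, 52, 54, 57, 62, 71, 78, 80}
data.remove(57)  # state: {2, 6, 9, 51, 52, 54, 62, 71, 78, 80}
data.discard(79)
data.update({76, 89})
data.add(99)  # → {2, 6, 9, 51, 52, 54, 62, 71, 76, 78, 80, 89, 99}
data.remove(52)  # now {2, 6, 9, 51, 54, 62, 71, 76, 78, 80, 89, 99}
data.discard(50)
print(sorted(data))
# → [2, 6, 9, 51, 54, 62, 71, 76, 78, 80, 89, 99]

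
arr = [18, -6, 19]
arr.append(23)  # [18, -6, 19, 23]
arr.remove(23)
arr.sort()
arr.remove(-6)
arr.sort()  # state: [18, 19]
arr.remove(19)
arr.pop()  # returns 18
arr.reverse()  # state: []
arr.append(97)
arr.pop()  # 97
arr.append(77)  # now [77]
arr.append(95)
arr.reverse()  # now [95, 77]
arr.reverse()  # [77, 95]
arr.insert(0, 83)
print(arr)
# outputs [83, 77, 95]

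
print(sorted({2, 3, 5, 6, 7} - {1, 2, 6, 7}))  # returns [3, 5]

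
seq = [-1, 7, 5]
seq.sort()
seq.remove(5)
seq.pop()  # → 7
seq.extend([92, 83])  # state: [-1, 92, 83]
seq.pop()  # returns 83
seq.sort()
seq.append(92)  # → [-1, 92, 92]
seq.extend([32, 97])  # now [-1, 92, 92, 32, 97]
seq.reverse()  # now [97, 32, 92, 92, -1]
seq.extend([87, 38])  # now [97, 32, 92, 92, -1, 87, 38]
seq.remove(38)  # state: [97, 32, 92, 92, -1, 87]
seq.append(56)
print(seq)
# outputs [97, 32, 92, 92, -1, 87, 56]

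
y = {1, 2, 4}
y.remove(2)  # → {1, 4}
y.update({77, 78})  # {1, 4, 77, 78}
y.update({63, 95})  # {1, 4, 63, 77, 78, 95}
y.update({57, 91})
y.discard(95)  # {1, 4, 57, 63, 77, 78, 91}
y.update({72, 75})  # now {1, 4, 57, 63, 72, 75, 77, 78, 91}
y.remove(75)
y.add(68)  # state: {1, 4, 57, 63, 68, 72, 77, 78, 91}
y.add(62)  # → {1, 4, 57, 62, 63, 68, 72, 77, 78, 91}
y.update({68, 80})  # {1, 4, 57, 62, 63, 68, 72, 77, 78, 80, 91}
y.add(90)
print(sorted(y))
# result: [1, 4, 57, 62, 63, 68, 72, 77, 78, 80, 90, 91]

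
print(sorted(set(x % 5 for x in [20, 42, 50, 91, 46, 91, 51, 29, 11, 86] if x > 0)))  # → [0, 1, 2, 4]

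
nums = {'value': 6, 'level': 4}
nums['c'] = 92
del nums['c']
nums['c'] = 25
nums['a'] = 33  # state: {'value': 6, 'level': 4, 'c': 25, 'a': 33}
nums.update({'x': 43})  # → {'value': 6, 'level': 4, 'c': 25, 'a': 33, 'x': 43}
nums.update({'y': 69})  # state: {'value': 6, 'level': 4, 'c': 25, 'a': 33, 'x': 43, 'y': 69}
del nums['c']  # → {'value': 6, 'level': 4, 'a': 33, 'x': 43, 'y': 69}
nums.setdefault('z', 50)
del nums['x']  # {'value': 6, 'level': 4, 'a': 33, 'y': 69, 'z': 50}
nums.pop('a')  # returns 33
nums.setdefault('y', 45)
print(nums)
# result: {'value': 6, 'level': 4, 'y': 69, 'z': 50}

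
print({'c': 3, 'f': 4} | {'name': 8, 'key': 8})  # {'c': 3, 'f': 4, 'name': 8, 'key': 8}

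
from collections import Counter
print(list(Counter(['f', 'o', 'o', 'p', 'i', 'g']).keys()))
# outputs ['f', 'o', 'p', 'i', 'g']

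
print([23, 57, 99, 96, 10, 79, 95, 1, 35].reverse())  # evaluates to None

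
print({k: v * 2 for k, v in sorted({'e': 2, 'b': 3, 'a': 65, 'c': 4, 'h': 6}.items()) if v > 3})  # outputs {'a': 130, 'c': 8, 'h': 12}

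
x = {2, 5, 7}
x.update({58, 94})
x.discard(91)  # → {2, 5, 7, 58, 94}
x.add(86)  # {2, 5, 7, 58, 86, 94}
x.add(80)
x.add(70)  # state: {2, 5, 7, 58, 70, 80, 86, 94}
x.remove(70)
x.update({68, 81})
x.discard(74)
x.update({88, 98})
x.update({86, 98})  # {2, 5, 7, 58, 68, 80, 81, 86, 88, 94, 98}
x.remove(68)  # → {2, 5, 7, 58, 80, 81, 86, 88, 94, 98}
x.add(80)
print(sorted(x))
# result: [2, 5, 7, 58, 80, 81, 86, 88, 94, 98]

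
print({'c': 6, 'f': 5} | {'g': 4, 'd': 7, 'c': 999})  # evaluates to {'c': 999, 'f': 5, 'g': 4, 'd': 7}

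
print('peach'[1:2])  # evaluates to e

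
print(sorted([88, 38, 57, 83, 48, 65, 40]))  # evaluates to [38, 40, 48, 57, 65, 83, 88]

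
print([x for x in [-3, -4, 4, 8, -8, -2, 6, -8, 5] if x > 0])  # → [4, 8, 6, 5]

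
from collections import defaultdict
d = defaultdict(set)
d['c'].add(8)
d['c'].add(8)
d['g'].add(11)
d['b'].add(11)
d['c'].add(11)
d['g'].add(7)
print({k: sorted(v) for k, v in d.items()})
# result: {'c': [8, 11], 'g': [7, 11], 'b': [11]}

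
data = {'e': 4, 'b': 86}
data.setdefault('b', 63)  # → 86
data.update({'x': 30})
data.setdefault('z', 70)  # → 70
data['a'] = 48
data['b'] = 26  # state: {'e': 4, 'b': 26, 'x': 30, 'z': 70, 'a': 48}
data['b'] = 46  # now {'e': 4, 'b': 46, 'x': 30, 'z': 70, 'a': 48}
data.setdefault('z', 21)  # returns 70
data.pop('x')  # 30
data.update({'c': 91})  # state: {'e': 4, 'b': 46, 'z': 70, 'a': 48, 'c': 91}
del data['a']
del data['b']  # {'e': 4, 'z': 70, 'c': 91}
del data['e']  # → {'z': 70, 'c': 91}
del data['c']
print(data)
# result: {'z': 70}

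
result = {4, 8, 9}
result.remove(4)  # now {8, 9}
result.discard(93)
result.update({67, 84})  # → {8, 9, 67, 84}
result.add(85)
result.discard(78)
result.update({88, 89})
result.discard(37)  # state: {8, 9, 67, 84, 85, 88, 89}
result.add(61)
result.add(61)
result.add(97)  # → {8, 9, 61, 67, 84, 85, 88, 89, 97}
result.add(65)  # {8, 9, 61, 65, 67, 84, 85, 88, 89, 97}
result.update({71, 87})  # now {8, 9, 61, 65, 67, 71, 84, 85, 87, 88, 89, 97}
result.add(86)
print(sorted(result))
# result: [8, 9, 61, 65, 67, 71, 84, 85, 86, 87, 88, 89, 97]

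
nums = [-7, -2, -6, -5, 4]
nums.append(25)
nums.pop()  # 25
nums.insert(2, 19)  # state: [-7, -2, 19, -6, -5, 4]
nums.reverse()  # [4, -5, -6, 19, -2, -7]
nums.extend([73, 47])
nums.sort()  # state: [-7, -6, -5, -2, 4, 19, 47, 73]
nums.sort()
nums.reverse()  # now [73, 47, 19, 4, -2, -5, -6, -7]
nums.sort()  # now [-7, -6, -5, -2, 4, 19, 47, 73]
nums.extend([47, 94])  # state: [-7, -6, -5, -2, 4, 19, 47, 73, 47, 94]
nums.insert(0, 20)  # [20, -7, -6, -5, -2, 4, 19, 47, 73, 47, 94]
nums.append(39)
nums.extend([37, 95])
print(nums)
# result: [20, -7, -6, -5, -2, 4, 19, 47, 73, 47, 94, 39, 37, 95]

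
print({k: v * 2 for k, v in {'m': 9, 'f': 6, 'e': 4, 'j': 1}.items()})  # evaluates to {'m': 18, 'f': 12, 'e': 8, 'j': 2}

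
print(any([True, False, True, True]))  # True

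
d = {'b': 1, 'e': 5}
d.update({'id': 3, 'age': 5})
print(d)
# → {'b': 1, 'e': 5, 'id': 3, 'age': 5}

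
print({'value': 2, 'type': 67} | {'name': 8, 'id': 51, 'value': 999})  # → {'value': 999, 'type': 67, 'name': 8, 'id': 51}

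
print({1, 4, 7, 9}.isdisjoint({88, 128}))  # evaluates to True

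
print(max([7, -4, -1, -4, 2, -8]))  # 7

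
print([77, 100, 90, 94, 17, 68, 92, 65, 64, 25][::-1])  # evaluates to [25, 64, 65, 92, 68, 17, 94, 90, 100, 77]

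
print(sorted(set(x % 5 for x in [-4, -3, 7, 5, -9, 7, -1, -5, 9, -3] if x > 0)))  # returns [0, 2, 4]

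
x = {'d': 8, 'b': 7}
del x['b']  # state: {'d': 8}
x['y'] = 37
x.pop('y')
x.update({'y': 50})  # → {'d': 8, 'y': 50}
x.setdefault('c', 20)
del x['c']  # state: {'d': 8, 'y': 50}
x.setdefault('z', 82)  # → 82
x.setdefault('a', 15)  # 15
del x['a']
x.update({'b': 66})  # {'d': 8, 'y': 50, 'z': 82, 'b': 66}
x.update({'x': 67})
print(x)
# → {'d': 8, 'y': 50, 'z': 82, 'b': 66, 'x': 67}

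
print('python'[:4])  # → pyth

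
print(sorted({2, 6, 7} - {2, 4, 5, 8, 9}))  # [6, 7]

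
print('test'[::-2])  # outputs te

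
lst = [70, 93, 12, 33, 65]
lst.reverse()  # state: [65, 33, 12, 93, 70]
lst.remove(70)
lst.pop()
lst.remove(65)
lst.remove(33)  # [12]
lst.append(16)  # [12, 16]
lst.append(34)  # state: [12, 16, 34]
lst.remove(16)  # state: [12, 34]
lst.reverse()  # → [34, 12]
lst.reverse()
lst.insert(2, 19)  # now [12, 34, 19]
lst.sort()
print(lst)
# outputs [12, 19, 34]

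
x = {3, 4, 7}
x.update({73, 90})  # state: {3, 4, 7, 73, 90}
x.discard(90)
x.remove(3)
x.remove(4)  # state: {7, 73}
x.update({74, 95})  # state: {7, 73, 74, 95}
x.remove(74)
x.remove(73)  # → {7, 95}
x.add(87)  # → {7, 87, 95}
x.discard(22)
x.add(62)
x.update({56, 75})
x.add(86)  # {7, 56, 62, 75, 86, 87, 95}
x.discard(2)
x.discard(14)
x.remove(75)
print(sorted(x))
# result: [7, 56, 62, 86, 87, 95]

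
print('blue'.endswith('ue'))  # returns True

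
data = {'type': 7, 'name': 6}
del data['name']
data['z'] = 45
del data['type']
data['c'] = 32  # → {'z': 45, 'c': 32}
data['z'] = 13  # {'z': 13, 'c': 32}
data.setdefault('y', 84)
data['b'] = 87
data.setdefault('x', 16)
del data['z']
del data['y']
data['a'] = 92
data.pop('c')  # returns 32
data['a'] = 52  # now {'b': 87, 'x': 16, 'a': 52}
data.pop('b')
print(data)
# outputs {'x': 16, 'a': 52}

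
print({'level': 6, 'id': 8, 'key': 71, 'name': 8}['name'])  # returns 8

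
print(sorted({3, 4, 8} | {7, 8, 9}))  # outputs [3, 4, 7, 8, 9]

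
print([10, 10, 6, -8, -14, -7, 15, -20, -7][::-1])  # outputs [-7, -20, 15, -7, -14, -8, 6, 10, 10]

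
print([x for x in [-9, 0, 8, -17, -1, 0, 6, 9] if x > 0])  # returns [8, 6, 9]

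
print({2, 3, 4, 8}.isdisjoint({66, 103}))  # True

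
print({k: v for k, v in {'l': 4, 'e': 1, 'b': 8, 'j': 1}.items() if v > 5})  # {'b': 8}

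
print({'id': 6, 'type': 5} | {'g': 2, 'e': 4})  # {'id': 6, 'type': 5, 'g': 2, 'e': 4}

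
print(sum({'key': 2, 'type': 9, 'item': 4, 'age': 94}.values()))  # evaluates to 109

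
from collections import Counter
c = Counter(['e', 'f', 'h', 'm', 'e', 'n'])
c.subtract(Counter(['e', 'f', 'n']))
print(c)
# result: Counter({'e': 1, 'h': 1, 'm': 1, 'f': 0, 'n': 0})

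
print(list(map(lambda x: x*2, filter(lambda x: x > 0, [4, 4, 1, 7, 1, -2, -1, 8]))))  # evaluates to [8, 8, 2, 14, 2, 16]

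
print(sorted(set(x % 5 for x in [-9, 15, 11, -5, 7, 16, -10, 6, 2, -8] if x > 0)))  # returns [0, 1, 2]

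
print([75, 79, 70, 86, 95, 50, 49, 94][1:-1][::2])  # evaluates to [79, 86, 50]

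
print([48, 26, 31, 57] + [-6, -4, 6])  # [48, 26, 31, 57, -6, -4, 6]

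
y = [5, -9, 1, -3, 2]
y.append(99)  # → [5, -9, 1, -3, 2, 99]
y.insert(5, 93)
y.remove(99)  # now [5, -9, 1, -3, 2, 93]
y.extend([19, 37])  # [5, -9, 1, -3, 2, 93, 19, 37]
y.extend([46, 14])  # [5, -9, 1, -3, 2, 93, 19, 37, 46, 14]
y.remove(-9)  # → [5, 1, -3, 2, 93, 19, 37, 46, 14]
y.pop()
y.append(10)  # [5, 1, -3, 2, 93, 19, 37, 46, 10]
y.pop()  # 10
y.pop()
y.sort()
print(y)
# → [-3, 1, 2, 5, 19, 37, 93]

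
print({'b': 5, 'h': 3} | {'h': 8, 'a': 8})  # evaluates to {'b': 5, 'h': 8, 'a': 8}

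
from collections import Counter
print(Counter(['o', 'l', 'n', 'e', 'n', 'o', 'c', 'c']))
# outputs Counter({'o': 2, 'n': 2, 'c': 2, 'l': 1, 'e': 1})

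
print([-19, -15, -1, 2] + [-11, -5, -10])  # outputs [-19, -15, -1, 2, -11, -5, -10]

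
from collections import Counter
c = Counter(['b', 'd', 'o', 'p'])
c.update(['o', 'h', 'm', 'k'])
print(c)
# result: Counter({'o': 2, 'b': 1, 'd': 1, 'p': 1, 'h': 1, 'm': 1, 'k': 1})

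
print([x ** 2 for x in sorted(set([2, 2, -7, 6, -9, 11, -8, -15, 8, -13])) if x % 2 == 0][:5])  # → [64, 4, 36, 64]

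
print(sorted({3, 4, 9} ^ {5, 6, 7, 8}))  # [3, 4, 5, 6, 7, 8, 9]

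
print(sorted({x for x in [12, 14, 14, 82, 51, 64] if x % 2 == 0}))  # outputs [12, 14, 64, 82]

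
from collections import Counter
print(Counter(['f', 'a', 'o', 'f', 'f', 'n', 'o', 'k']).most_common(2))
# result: [('f', 3), ('o', 2)]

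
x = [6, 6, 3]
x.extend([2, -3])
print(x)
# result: [6, 6, 3, 2, -3]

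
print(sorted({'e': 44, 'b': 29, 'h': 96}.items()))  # [('b', 29), ('e', 44), ('h', 96)]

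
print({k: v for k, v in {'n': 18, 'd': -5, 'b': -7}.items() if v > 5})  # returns {'n': 18}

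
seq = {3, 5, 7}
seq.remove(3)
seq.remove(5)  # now {7}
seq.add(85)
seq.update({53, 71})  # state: {7, 53, 71, 85}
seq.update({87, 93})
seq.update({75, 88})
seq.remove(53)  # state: {7, 71, 75, 85, 87, 88, 93}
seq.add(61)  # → {7, 61, 71, 75, 85, 87, 88, 93}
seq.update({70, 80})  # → {7, 61, 70, 71, 75, 80, 85, 87, 88, 93}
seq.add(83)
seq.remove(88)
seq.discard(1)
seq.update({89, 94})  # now {7, 61, 70, 71, 75, 80, 83, 85, 87, 89, 93, 94}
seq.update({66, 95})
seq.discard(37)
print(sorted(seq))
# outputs [7, 61, 66, 70, 71, 75, 80, 83, 85, 87, 89, 93, 94, 95]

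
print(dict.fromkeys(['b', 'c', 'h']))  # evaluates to {'b': None, 'c': None, 'h': None}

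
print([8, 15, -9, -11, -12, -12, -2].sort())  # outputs None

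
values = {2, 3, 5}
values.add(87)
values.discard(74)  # {2, 3, 5, 87}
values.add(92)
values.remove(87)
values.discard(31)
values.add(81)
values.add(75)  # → {2, 3, 5, 75, 81, 92}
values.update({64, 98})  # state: {2, 3, 5, 64, 75, 81, 92, 98}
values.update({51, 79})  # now {2, 3, 5, 51, 64, 75, 79, 81, 92, 98}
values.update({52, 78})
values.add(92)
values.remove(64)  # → {2, 3, 5, 51, 52, 75, 78, 79, 81, 92, 98}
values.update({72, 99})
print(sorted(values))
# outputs [2, 3, 5, 51, 52, 72, 75, 78, 79, 81, 92, 98, 99]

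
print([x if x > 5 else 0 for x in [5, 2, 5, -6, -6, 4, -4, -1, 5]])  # [0, 0, 0, 0, 0, 0, 0, 0, 0]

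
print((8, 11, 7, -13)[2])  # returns 7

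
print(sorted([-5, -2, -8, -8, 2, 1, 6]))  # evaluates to [-8, -8, -5, -2, 1, 2, 6]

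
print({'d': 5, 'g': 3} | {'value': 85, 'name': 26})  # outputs {'d': 5, 'g': 3, 'value': 85, 'name': 26}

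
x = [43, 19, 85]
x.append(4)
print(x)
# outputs [43, 19, 85, 4]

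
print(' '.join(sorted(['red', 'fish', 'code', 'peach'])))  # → code fish peach red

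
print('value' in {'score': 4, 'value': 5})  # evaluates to True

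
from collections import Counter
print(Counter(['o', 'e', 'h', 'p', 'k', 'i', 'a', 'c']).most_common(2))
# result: [('o', 1), ('e', 1)]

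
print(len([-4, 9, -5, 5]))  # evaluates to 4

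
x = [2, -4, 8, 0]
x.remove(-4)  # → [2, 8, 0]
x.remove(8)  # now [2, 0]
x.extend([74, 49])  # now [2, 0, 74, 49]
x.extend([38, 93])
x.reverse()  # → [93, 38, 49, 74, 0, 2]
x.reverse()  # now [2, 0, 74, 49, 38, 93]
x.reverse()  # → [93, 38, 49, 74, 0, 2]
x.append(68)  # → [93, 38, 49, 74, 0, 2, 68]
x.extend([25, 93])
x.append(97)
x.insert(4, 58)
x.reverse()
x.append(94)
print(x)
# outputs [97, 93, 25, 68, 2, 0, 58, 74, 49, 38, 93, 94]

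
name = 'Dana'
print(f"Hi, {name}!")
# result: Hi, Dana!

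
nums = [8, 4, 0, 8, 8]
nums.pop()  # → 8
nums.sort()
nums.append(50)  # [0, 4, 8, 8, 50]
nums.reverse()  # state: [50, 8, 8, 4, 0]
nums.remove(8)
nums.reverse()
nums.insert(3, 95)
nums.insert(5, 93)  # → [0, 4, 8, 95, 50, 93]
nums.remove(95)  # [0, 4, 8, 50, 93]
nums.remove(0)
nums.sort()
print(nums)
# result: [4, 8, 50, 93]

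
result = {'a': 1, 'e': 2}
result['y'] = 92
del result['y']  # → {'a': 1, 'e': 2}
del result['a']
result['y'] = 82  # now {'e': 2, 'y': 82}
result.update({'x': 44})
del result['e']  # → {'y': 82, 'x': 44}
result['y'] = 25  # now {'y': 25, 'x': 44}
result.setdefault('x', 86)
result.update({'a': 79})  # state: {'y': 25, 'x': 44, 'a': 79}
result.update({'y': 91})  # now {'y': 91, 'x': 44, 'a': 79}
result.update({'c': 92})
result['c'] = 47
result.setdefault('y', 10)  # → 91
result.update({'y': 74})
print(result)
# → {'y': 74, 'x': 44, 'a': 79, 'c': 47}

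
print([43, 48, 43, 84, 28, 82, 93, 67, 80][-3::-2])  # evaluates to [93, 28, 43, 43]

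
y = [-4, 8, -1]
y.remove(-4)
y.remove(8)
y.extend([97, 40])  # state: [-1, 97, 40]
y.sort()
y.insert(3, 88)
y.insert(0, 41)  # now [41, -1, 40, 97, 88]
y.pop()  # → 88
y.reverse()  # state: [97, 40, -1, 41]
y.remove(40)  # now [97, -1, 41]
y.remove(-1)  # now [97, 41]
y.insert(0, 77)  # [77, 97, 41]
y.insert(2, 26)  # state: [77, 97, 26, 41]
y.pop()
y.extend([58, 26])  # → [77, 97, 26, 58, 26]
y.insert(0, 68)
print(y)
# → [68, 77, 97, 26, 58, 26]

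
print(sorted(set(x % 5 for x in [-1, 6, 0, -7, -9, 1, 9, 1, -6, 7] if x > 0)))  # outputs [1, 2, 4]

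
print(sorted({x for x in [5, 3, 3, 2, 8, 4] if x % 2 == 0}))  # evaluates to [2, 4, 8]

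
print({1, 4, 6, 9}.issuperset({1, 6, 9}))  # True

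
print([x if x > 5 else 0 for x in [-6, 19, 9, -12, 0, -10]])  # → [0, 19, 9, 0, 0, 0]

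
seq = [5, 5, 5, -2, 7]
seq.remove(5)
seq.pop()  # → 7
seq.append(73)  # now [5, 5, -2, 73]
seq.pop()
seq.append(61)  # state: [5, 5, -2, 61]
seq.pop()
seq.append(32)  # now [5, 5, -2, 32]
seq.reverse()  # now [32, -2, 5, 5]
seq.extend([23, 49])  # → [32, -2, 5, 5, 23, 49]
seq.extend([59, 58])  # [32, -2, 5, 5, 23, 49, 59, 58]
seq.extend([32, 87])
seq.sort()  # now [-2, 5, 5, 23, 32, 32, 49, 58, 59, 87]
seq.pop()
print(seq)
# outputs [-2, 5, 5, 23, 32, 32, 49, 58, 59]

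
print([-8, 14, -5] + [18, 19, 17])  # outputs [-8, 14, -5, 18, 19, 17]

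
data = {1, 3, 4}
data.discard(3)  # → {1, 4}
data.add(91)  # {1, 4, 91}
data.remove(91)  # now {1, 4}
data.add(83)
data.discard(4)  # {1, 83}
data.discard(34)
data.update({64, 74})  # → {1, 64, 74, 83}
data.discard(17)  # {1, 64, 74, 83}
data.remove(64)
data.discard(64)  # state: {1, 74, 83}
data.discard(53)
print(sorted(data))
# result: [1, 74, 83]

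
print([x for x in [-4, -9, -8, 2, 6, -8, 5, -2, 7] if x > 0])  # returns [2, 6, 5, 7]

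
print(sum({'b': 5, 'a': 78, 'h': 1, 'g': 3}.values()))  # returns 87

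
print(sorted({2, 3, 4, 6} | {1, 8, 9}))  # [1, 2, 3, 4, 6, 8, 9]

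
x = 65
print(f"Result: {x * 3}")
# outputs Result: 195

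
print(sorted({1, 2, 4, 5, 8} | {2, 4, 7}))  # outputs [1, 2, 4, 5, 7, 8]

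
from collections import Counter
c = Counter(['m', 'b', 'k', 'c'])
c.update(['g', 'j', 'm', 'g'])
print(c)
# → Counter({'m': 2, 'g': 2, 'b': 1, 'k': 1, 'c': 1, 'j': 1})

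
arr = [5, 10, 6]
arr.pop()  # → 6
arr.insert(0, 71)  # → [71, 5, 10]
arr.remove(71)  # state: [5, 10]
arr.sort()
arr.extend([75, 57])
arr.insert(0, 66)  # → [66, 5, 10, 75, 57]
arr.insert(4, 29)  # [66, 5, 10, 75, 29, 57]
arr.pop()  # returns 57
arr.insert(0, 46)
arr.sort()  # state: [5, 10, 29, 46, 66, 75]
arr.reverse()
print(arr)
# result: [75, 66, 46, 29, 10, 5]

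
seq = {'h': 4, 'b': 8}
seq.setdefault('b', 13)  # 8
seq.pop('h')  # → 4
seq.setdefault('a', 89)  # 89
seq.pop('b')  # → 8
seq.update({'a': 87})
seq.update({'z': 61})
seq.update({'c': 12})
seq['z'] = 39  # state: {'a': 87, 'z': 39, 'c': 12}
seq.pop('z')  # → 39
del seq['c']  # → {'a': 87}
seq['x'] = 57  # {'a': 87, 'x': 57}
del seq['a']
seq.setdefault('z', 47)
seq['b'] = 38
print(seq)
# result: {'x': 57, 'z': 47, 'b': 38}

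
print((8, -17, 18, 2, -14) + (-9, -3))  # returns (8, -17, 18, 2, -14, -9, -3)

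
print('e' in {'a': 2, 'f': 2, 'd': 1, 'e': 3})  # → True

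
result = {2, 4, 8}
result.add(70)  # {2, 4, 8, 70}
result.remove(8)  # {2, 4, 70}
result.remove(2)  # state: {4, 70}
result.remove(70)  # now {4}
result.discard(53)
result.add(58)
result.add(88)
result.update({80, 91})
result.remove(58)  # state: {4, 80, 88, 91}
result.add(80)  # {4, 80, 88, 91}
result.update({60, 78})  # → {4, 60, 78, 80, 88, 91}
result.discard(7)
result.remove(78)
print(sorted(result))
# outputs [4, 60, 80, 88, 91]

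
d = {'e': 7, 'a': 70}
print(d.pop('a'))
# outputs 70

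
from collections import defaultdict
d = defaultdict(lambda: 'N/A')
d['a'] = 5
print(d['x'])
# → N/A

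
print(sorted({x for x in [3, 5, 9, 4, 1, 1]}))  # [1, 3, 4, 5, 9]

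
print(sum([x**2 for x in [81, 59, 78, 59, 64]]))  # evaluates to 23703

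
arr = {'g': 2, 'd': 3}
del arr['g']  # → {'d': 3}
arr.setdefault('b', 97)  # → 97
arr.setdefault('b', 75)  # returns 97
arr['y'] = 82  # {'d': 3, 'b': 97, 'y': 82}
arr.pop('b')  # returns 97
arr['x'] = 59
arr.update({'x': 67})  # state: {'d': 3, 'y': 82, 'x': 67}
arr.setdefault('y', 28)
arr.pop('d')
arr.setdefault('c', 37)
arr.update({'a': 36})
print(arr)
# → {'y': 82, 'x': 67, 'c': 37, 'a': 36}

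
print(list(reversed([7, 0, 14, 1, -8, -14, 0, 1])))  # [1, 0, -14, -8, 1, 14, 0, 7]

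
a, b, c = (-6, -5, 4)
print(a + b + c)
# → -7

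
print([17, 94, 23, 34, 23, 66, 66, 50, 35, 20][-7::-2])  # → [34, 94]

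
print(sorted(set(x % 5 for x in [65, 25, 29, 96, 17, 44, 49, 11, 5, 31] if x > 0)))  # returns [0, 1, 2, 4]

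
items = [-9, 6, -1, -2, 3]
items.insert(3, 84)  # [-9, 6, -1, 84, -2, 3]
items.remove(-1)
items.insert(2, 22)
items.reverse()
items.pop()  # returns -9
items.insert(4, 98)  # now [3, -2, 84, 22, 98, 6]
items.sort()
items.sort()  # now [-2, 3, 6, 22, 84, 98]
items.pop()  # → 98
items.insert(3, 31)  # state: [-2, 3, 6, 31, 22, 84]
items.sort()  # [-2, 3, 6, 22, 31, 84]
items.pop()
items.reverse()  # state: [31, 22, 6, 3, -2]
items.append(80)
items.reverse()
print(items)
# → [80, -2, 3, 6, 22, 31]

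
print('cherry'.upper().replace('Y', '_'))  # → CHERR_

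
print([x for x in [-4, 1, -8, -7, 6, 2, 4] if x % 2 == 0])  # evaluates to [-4, -8, 6, 2, 4]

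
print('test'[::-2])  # te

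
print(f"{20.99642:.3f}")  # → 20.996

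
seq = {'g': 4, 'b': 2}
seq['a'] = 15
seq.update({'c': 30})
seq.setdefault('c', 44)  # 30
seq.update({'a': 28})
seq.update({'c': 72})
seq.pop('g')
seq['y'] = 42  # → {'b': 2, 'a': 28, 'c': 72, 'y': 42}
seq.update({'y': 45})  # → {'b': 2, 'a': 28, 'c': 72, 'y': 45}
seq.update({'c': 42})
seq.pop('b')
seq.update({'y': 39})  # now {'a': 28, 'c': 42, 'y': 39}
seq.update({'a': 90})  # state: {'a': 90, 'c': 42, 'y': 39}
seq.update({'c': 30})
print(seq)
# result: {'a': 90, 'c': 30, 'y': 39}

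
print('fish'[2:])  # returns sh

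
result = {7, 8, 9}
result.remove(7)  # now {8, 9}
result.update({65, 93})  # {8, 9, 65, 93}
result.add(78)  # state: {8, 9, 65, 78, 93}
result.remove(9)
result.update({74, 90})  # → {8, 65, 74, 78, 90, 93}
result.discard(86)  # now {8, 65, 74, 78, 90, 93}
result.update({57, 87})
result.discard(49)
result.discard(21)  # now {8, 57, 65, 74, 78, 87, 90, 93}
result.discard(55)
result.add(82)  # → {8, 57, 65, 74, 78, 82, 87, 90, 93}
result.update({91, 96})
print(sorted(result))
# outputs [8, 57, 65, 74, 78, 82, 87, 90, 91, 93, 96]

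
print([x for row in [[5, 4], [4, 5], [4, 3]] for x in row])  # [5, 4, 4, 5, 4, 3]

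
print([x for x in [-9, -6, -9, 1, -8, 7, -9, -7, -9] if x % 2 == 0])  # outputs [-6, -8]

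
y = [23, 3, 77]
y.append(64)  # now [23, 3, 77, 64]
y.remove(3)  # [23, 77, 64]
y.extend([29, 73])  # [23, 77, 64, 29, 73]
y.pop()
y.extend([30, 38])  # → [23, 77, 64, 29, 30, 38]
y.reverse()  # [38, 30, 29, 64, 77, 23]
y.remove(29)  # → [38, 30, 64, 77, 23]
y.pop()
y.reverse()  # [77, 64, 30, 38]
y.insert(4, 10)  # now [77, 64, 30, 38, 10]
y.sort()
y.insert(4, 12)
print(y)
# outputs [10, 30, 38, 64, 12, 77]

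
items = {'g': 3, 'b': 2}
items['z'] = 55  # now {'g': 3, 'b': 2, 'z': 55}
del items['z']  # {'g': 3, 'b': 2}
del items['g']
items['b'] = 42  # {'b': 42}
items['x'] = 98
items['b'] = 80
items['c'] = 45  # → {'b': 80, 'x': 98, 'c': 45}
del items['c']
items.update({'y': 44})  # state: {'b': 80, 'x': 98, 'y': 44}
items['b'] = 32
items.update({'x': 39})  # {'b': 32, 'x': 39, 'y': 44}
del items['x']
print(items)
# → {'b': 32, 'y': 44}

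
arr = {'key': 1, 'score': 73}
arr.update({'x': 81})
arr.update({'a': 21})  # {'key': 1, 'score': 73, 'x': 81, 'a': 21}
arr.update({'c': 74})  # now {'key': 1, 'score': 73, 'x': 81, 'a': 21, 'c': 74}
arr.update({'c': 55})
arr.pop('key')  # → 1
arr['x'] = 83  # {'score': 73, 'x': 83, 'a': 21, 'c': 55}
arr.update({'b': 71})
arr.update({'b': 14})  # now {'score': 73, 'x': 83, 'a': 21, 'c': 55, 'b': 14}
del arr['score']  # {'x': 83, 'a': 21, 'c': 55, 'b': 14}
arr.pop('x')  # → 83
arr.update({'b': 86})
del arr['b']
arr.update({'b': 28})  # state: {'a': 21, 'c': 55, 'b': 28}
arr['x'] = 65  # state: {'a': 21, 'c': 55, 'b': 28, 'x': 65}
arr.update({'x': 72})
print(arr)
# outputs {'a': 21, 'c': 55, 'b': 28, 'x': 72}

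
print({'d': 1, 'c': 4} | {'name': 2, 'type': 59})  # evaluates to {'d': 1, 'c': 4, 'name': 2, 'type': 59}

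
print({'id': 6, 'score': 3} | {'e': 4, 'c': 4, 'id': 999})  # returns {'id': 999, 'score': 3, 'e': 4, 'c': 4}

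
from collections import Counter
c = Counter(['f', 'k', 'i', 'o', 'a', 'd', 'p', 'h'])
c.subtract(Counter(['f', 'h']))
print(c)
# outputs Counter({'k': 1, 'i': 1, 'o': 1, 'a': 1, 'd': 1, 'p': 1, 'f': 0, 'h': 0})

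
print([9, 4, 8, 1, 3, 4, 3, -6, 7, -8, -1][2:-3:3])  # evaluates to [8, 4]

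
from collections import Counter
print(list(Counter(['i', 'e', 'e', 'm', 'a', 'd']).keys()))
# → ['i', 'e', 'm', 'a', 'd']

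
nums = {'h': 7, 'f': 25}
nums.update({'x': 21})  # {'h': 7, 'f': 25, 'x': 21}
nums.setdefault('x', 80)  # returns 21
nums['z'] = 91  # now {'h': 7, 'f': 25, 'x': 21, 'z': 91}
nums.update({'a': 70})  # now {'h': 7, 'f': 25, 'x': 21, 'z': 91, 'a': 70}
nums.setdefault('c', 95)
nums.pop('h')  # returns 7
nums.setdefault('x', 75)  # 21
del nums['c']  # {'f': 25, 'x': 21, 'z': 91, 'a': 70}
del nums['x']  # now {'f': 25, 'z': 91, 'a': 70}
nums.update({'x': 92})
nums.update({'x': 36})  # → {'f': 25, 'z': 91, 'a': 70, 'x': 36}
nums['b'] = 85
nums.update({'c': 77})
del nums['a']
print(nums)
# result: {'f': 25, 'z': 91, 'x': 36, 'b': 85, 'c': 77}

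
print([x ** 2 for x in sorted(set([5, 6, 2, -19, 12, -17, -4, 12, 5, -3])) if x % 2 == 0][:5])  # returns [16, 4, 36, 144]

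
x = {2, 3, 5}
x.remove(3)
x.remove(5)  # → {2}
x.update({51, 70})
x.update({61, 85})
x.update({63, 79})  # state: {2, 51, 61, 63, 70, 79, 85}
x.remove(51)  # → {2, 61, 63, 70, 79, 85}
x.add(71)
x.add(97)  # {2, 61, 63, 70, 71, 79, 85, 97}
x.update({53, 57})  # {2, 53, 57, 61, 63, 70, 71, 79, 85, 97}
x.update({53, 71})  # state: {2, 53, 57, 61, 63, 70, 71, 79, 85, 97}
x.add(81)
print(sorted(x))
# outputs [2, 53, 57, 61, 63, 70, 71, 79, 81, 85, 97]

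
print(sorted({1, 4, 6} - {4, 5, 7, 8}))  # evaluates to [1, 6]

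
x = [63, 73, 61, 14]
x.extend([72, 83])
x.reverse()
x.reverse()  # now [63, 73, 61, 14, 72, 83]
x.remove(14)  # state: [63, 73, 61, 72, 83]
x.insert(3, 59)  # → [63, 73, 61, 59, 72, 83]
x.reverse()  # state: [83, 72, 59, 61, 73, 63]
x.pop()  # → 63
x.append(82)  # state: [83, 72, 59, 61, 73, 82]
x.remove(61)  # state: [83, 72, 59, 73, 82]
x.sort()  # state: [59, 72, 73, 82, 83]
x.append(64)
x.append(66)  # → [59, 72, 73, 82, 83, 64, 66]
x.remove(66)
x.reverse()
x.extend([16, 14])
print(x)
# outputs [64, 83, 82, 73, 72, 59, 16, 14]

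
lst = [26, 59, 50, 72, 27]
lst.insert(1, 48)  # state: [26, 48, 59, 50, 72, 27]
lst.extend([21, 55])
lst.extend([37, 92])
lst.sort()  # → [21, 26, 27, 37, 48, 50, 55, 59, 72, 92]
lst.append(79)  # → [21, 26, 27, 37, 48, 50, 55, 59, 72, 92, 79]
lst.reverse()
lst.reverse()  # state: [21, 26, 27, 37, 48, 50, 55, 59, 72, 92, 79]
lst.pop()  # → 79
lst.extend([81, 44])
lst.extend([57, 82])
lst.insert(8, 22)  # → [21, 26, 27, 37, 48, 50, 55, 59, 22, 72, 92, 81, 44, 57, 82]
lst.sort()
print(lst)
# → [21, 22, 26, 27, 37, 44, 48, 50, 55, 57, 59, 72, 81, 82, 92]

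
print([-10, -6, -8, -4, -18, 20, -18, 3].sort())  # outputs None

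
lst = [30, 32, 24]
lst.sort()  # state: [24, 30, 32]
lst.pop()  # 32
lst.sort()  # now [24, 30]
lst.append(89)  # [24, 30, 89]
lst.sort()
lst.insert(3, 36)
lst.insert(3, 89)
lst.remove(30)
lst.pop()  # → 36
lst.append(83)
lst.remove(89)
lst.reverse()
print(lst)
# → [83, 89, 24]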